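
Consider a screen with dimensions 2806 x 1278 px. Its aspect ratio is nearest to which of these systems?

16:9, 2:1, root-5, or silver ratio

root-5

Ratio = 2806 / 1278 ≈ 2.196.
Distances: 16:9 1.778 (Δ 0.418); 2:1 2.000 (Δ 0.196); root-5 2.236 (Δ 0.040); silver ratio 2.414 (Δ 0.218).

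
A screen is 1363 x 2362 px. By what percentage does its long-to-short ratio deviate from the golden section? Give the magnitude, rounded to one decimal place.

7.1%

Ratio = 2362 / 1363 ≈ 1.7329.
Ideal golden ratio ≈ 1.6180. |1.7329 − 1.6180| / 1.6180 ≈ 7.10% → 7.1%.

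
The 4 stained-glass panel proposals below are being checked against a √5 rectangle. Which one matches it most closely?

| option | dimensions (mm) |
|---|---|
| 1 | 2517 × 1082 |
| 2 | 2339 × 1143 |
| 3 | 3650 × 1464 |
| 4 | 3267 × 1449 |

4

Target root-5 ≈ 2.236.
1: 2.326 (Δ0.090)  2: 2.046 (Δ0.190)  3: 2.493 (Δ0.257)  4: 2.255 (Δ0.019)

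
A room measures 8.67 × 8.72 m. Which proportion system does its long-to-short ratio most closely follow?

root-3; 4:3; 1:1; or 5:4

1:1

Ratio = 8.72 / 8.67 ≈ 1.006.
Distances: root-3 1.732 (Δ 0.726); 4:3 1.333 (Δ 0.327); 1:1 1.000 (Δ 0.006); 5:4 1.250 (Δ 0.244).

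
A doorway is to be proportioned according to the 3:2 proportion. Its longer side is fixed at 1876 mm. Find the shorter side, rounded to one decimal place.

1250.7 mm

3:2 = 1.50000.
Shorter side = 1876 ÷ 1.50000 ≈ 1250.667 → 1250.7 mm.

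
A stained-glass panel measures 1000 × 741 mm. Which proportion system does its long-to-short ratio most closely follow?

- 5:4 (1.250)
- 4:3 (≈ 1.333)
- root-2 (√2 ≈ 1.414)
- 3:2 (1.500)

4:3

1000/741 ≈ 1.350. Nearest candidates are 4:3 (1.333, off by 0.017) and root-2 (1.414, off by 0.064).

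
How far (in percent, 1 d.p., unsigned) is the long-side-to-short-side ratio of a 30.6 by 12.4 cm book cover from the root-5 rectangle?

Ratio = 30.6 / 12.4 ≈ 2.4677.
Ideal root-5 ≈ 2.2361. |2.4677 − 2.2361| / 2.2361 ≈ 10.36% → 10.4%.

10.4%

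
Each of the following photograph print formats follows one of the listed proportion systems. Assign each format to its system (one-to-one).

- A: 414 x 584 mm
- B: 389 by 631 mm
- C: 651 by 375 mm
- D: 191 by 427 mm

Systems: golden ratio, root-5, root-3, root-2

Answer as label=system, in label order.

A=root-2, B=golden ratio, C=root-3, D=root-5

A = 584/414 ≈ 1.411 → root-2 (1.414)
B = 631/389 ≈ 1.622 → golden ratio (1.618)
C = 651/375 ≈ 1.736 → root-3 (1.732)
D = 427/191 ≈ 2.236 → root-5 (2.236)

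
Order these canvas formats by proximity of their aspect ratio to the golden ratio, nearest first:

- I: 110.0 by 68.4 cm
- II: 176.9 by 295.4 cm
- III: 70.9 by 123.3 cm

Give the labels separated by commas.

I, II, III

Ratios: I = 110.0 / 68.4 ≈ 1.608; II = 295.4 / 176.9 ≈ 1.670; III = 123.3 / 70.9 ≈ 1.739.
|Δ from 1.618|: I 0.010; II 0.052; III 0.121.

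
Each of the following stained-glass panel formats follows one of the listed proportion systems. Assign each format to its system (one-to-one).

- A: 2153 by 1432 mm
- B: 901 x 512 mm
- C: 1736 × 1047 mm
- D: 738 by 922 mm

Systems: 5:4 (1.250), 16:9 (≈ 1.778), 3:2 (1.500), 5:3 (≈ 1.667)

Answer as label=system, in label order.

A=3:2, B=16:9, C=5:3, D=5:4

A = 2153/1432 ≈ 1.503 → 3:2 (1.500)
B = 901/512 ≈ 1.760 → 16:9 (1.778)
C = 1736/1047 ≈ 1.658 → 5:3 (1.667)
D = 922/738 ≈ 1.249 → 5:4 (1.250)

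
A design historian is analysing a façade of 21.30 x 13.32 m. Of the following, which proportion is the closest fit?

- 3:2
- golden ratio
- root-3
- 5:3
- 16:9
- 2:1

Ratio = 21.30 / 13.32 ≈ 1.599.
Distances: 3:2 1.500 (Δ 0.099); golden ratio 1.618 (Δ 0.019); root-3 1.732 (Δ 0.133); 5:3 1.667 (Δ 0.068); 16:9 1.778 (Δ 0.179); 2:1 2.000 (Δ 0.401).

golden ratio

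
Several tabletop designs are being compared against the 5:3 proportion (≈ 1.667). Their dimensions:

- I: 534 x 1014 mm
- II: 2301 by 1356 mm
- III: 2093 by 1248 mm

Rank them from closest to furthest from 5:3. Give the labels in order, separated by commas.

III, II, I

I: 1014/534 ≈ 1.899 → |1.899 − 1.667| = 0.232
II: 2301/1356 ≈ 1.697 → |1.697 − 1.667| = 0.030
III: 2093/1248 ≈ 1.677 → |1.677 − 1.667| = 0.010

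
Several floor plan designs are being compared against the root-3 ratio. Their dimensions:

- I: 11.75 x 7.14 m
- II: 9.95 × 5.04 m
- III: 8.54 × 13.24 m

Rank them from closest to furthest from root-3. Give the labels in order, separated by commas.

Ratios: I = 11.75 / 7.14 ≈ 1.646; II = 9.95 / 5.04 ≈ 1.974; III = 13.24 / 8.54 ≈ 1.550.
|Δ from 1.732|: I 0.086; II 0.242; III 0.182.

I, III, II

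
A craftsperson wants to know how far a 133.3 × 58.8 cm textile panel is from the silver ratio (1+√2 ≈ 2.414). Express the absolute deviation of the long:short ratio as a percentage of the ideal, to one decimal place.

6.1%

Ratio = 133.3 / 58.8 ≈ 2.2670.
Ideal silver ratio ≈ 2.4142. |2.2670 − 2.4142| / 2.4142 ≈ 6.10% → 6.1%.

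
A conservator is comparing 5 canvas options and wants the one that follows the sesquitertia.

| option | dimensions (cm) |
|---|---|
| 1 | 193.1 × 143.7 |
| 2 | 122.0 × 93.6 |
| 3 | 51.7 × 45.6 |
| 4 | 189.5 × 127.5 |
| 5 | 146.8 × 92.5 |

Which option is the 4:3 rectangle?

1

Target 4:3 ≈ 1.333.
1: 1.344 (Δ0.011)  2: 1.303 (Δ0.030)  3: 1.134 (Δ0.199)  4: 1.486 (Δ0.153)  5: 1.587 (Δ0.254)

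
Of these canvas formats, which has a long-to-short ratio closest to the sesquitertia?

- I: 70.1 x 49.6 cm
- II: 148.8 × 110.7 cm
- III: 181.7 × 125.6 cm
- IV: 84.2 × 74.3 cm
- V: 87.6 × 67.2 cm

II

Target 4:3 ≈ 1.333.
I: 1.413 (Δ0.080)  II: 1.344 (Δ0.011)  III: 1.447 (Δ0.114)  IV: 1.133 (Δ0.200)  V: 1.304 (Δ0.029)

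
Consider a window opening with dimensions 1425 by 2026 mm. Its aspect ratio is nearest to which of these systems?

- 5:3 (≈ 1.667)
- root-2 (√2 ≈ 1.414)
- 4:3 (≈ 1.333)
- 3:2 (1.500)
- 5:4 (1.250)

Ratio = 2026 / 1425 ≈ 1.422.
Distances: 5:3 1.667 (Δ 0.245); root-2 1.414 (Δ 0.008); 4:3 1.333 (Δ 0.089); 3:2 1.500 (Δ 0.078); 5:4 1.250 (Δ 0.172).

root-2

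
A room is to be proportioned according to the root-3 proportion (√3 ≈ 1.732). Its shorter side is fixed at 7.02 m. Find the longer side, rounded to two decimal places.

12.16 m

root-3 ≈ 1.73205.
Longer side = 7.02 × 1.73205 ≈ 12.1590 → 12.16 m.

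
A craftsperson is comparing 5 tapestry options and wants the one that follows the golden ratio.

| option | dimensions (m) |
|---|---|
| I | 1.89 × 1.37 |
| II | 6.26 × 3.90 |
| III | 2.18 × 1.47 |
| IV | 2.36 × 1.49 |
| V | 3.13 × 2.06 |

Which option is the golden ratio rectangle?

II

Target golden ratio ≈ 1.618.
I: 1.380 (Δ0.238)  II: 1.605 (Δ0.013)  III: 1.483 (Δ0.135)  IV: 1.584 (Δ0.034)  V: 1.519 (Δ0.099)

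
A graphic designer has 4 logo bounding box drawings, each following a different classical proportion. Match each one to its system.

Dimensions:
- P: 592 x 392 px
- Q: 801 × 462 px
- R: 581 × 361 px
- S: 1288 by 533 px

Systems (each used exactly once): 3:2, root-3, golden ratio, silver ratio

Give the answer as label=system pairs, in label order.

P=3:2, Q=root-3, R=golden ratio, S=silver ratio

P = 592/392 ≈ 1.510 → 3:2 (1.500)
Q = 801/462 ≈ 1.734 → root-3 (1.732)
R = 581/361 ≈ 1.609 → golden ratio (1.618)
S = 1288/533 ≈ 2.417 → silver ratio (2.414)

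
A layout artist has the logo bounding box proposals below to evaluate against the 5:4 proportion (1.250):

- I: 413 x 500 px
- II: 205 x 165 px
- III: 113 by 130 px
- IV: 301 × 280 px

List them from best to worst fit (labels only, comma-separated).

II, I, III, IV

Ratios: I = 500 / 413 ≈ 1.211; II = 205 / 165 ≈ 1.242; III = 130 / 113 ≈ 1.150; IV = 301 / 280 ≈ 1.075.
|Δ from 1.250|: I 0.039; II 0.008; III 0.100; IV 0.175.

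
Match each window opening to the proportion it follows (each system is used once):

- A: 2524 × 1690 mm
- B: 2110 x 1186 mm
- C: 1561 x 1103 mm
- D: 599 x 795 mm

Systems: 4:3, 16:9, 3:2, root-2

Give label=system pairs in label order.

A=3:2, B=16:9, C=root-2, D=4:3

A = 2524/1690 ≈ 1.493 → 3:2 (1.500)
B = 2110/1186 ≈ 1.779 → 16:9 (1.778)
C = 1561/1103 ≈ 1.415 → root-2 (1.414)
D = 795/599 ≈ 1.327 → 4:3 (1.333)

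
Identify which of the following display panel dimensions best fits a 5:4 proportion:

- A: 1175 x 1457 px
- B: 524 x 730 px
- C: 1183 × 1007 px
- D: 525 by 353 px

A

Target 5:4 ≈ 1.250.
A: 1.240 (Δ0.010)  B: 1.393 (Δ0.143)  C: 1.175 (Δ0.075)  D: 1.487 (Δ0.237)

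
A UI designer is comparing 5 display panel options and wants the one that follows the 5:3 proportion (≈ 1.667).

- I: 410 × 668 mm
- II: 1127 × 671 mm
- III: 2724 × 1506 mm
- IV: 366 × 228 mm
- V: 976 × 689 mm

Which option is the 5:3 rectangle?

II

Target 5:3 ≈ 1.667.
I: 1.629 (Δ0.038)  II: 1.680 (Δ0.013)  III: 1.809 (Δ0.142)  IV: 1.605 (Δ0.062)  V: 1.417 (Δ0.250)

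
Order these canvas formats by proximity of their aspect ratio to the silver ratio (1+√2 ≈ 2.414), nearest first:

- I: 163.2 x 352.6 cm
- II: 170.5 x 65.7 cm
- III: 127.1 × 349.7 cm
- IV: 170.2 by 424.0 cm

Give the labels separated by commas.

I: 352.6/163.2 ≈ 2.161 → |2.161 − 2.414| = 0.253
II: 170.5/65.7 ≈ 2.595 → |2.595 − 2.414| = 0.181
III: 349.7/127.1 ≈ 2.751 → |2.751 − 2.414| = 0.337
IV: 424.0/170.2 ≈ 2.491 → |2.491 − 2.414| = 0.077

IV, II, I, III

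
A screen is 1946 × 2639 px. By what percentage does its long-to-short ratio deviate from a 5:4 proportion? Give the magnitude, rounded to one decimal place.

Ratio = 2639 / 1946 ≈ 1.3561.
Ideal 5:4 = 1.2500. |1.3561 − 1.2500| / 1.2500 ≈ 8.49% → 8.5%.

8.5%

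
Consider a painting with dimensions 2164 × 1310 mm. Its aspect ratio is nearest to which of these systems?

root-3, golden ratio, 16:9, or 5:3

5:3

2164/1310 ≈ 1.652. Nearest candidates are 5:3 (1.667, off by 0.015) and golden ratio (1.618, off by 0.034).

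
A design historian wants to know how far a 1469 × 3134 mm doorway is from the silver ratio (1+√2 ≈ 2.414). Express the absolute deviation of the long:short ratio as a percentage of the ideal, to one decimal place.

Ratio = 3134 / 1469 ≈ 2.1334.
Ideal silver ratio ≈ 2.4142. |2.1334 − 2.4142| / 2.4142 ≈ 11.63% → 11.6%.

11.6%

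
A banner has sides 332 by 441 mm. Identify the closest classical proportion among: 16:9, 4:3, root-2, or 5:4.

Ratio = 441 / 332 ≈ 1.328.
Distances: 16:9 1.778 (Δ 0.450); 4:3 1.333 (Δ 0.005); root-2 1.414 (Δ 0.086); 5:4 1.250 (Δ 0.078).

4:3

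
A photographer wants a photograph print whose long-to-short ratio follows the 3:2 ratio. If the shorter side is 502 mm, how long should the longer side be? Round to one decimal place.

3:2 = 1.50000.
Longer side = 502 × 1.50000 ≈ 753.000 → 753.0 mm.

753.0 mm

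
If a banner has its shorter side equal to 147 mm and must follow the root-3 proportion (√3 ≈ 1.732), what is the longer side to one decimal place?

254.6 mm

root-3 ≈ 1.73205.
Longer side = 147 × 1.73205 ≈ 254.611 → 254.6 mm.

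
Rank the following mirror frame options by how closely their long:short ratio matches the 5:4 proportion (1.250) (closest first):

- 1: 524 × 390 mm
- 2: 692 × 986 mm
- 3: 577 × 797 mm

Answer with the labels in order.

1, 3, 2

1: 524/390 ≈ 1.344 → |1.344 − 1.250| = 0.094
2: 986/692 ≈ 1.425 → |1.425 − 1.250| = 0.175
3: 797/577 ≈ 1.381 → |1.381 − 1.250| = 0.131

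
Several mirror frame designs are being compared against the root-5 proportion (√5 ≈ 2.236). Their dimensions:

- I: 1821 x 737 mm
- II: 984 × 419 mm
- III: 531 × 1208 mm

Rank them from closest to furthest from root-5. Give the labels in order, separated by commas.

Ratios: I = 1821 / 737 ≈ 2.471; II = 984 / 419 ≈ 2.348; III = 1208 / 531 ≈ 2.275.
|Δ from 2.236|: I 0.235; II 0.112; III 0.039.

III, II, I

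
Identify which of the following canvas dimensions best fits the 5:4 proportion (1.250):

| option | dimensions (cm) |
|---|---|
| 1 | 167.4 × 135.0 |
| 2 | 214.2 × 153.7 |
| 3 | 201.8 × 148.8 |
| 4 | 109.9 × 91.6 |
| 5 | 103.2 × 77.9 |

Target 5:4 ≈ 1.250.
1: 1.240 (Δ0.010)  2: 1.394 (Δ0.144)  3: 1.356 (Δ0.106)  4: 1.200 (Δ0.050)  5: 1.325 (Δ0.075)

1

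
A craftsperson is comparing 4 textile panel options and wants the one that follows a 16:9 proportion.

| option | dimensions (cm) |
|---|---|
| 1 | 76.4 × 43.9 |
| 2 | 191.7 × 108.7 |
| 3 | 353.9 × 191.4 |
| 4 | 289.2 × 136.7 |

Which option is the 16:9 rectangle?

2

Target 16:9 ≈ 1.778.
1: 1.740 (Δ0.038)  2: 1.764 (Δ0.014)  3: 1.849 (Δ0.071)  4: 2.116 (Δ0.338)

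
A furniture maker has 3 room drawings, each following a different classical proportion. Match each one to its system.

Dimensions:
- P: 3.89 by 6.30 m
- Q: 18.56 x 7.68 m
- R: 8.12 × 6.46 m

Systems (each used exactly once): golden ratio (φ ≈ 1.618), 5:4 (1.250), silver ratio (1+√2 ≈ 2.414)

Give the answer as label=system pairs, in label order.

P=golden ratio, Q=silver ratio, R=5:4

P = 6.30/3.89 ≈ 1.620 → golden ratio (1.618)
Q = 18.56/7.68 ≈ 2.417 → silver ratio (2.414)
R = 8.12/6.46 ≈ 1.257 → 5:4 (1.250)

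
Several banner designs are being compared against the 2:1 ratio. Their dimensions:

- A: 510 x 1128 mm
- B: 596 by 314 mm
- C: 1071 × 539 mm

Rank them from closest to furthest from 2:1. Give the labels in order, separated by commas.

C, B, A

A: 1128/510 ≈ 2.212 → |2.212 − 2.000| = 0.212
B: 596/314 ≈ 1.898 → |1.898 − 2.000| = 0.102
C: 1071/539 ≈ 1.987 → |1.987 − 2.000| = 0.013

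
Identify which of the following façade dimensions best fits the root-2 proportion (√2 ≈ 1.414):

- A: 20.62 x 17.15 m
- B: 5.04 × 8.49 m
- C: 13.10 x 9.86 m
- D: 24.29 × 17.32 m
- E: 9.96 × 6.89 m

D

Target root-2 ≈ 1.414.
A: 1.202 (Δ0.212)  B: 1.685 (Δ0.271)  C: 1.329 (Δ0.085)  D: 1.402 (Δ0.012)  E: 1.446 (Δ0.032)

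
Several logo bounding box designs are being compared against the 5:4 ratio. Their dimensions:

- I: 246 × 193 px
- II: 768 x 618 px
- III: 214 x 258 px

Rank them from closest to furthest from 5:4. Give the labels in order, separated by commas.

I: 246/193 ≈ 1.275 → |1.275 − 1.250| = 0.025
II: 768/618 ≈ 1.243 → |1.243 − 1.250| = 0.007
III: 258/214 ≈ 1.206 → |1.206 − 1.250| = 0.044

II, I, III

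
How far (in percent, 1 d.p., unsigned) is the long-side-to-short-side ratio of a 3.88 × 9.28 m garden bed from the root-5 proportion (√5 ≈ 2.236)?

7.0%

Ratio = 9.28 / 3.88 ≈ 2.3918.
Ideal root-5 ≈ 2.2361. |2.3918 − 2.2361| / 2.2361 ≈ 6.96% → 7.0%.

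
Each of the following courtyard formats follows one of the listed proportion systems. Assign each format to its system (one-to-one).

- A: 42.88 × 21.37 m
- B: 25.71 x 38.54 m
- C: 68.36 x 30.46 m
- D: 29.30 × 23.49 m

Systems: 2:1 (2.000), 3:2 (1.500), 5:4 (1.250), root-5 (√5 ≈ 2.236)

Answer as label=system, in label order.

A=2:1, B=3:2, C=root-5, D=5:4

Ratios: A ≈ 2.007; B ≈ 1.499; C ≈ 2.244; D ≈ 1.247.
Targets: 2:1 ≈ 2.000; 3:2 ≈ 1.500; 5:4 ≈ 1.250; root-5 ≈ 2.236.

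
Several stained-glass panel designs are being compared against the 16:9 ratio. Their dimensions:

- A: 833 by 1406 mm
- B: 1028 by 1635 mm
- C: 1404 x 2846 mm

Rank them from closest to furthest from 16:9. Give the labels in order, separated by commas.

A, B, C

Ratios: A = 1406 / 833 ≈ 1.688; B = 1635 / 1028 ≈ 1.590; C = 2846 / 1404 ≈ 2.027.
|Δ from 1.778|: A 0.090; B 0.188; C 0.249.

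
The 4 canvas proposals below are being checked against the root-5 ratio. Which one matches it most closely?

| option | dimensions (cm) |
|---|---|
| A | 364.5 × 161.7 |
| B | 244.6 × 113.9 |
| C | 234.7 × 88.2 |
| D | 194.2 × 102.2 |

A

Target root-5 ≈ 2.236.
A: 2.254 (Δ0.018)  B: 2.147 (Δ0.089)  C: 2.661 (Δ0.425)  D: 1.900 (Δ0.336)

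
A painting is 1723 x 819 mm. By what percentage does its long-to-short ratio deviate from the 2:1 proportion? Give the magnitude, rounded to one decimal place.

5.2%

Ratio = 1723 / 819 ≈ 2.1038.
Ideal 2:1 = 2.0000. |2.1038 − 2.0000| / 2.0000 ≈ 5.19% → 5.2%.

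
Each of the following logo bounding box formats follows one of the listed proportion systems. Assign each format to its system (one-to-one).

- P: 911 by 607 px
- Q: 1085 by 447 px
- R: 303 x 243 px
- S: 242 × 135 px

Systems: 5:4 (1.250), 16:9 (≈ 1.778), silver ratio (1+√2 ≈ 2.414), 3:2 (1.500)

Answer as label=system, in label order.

P = 911/607 ≈ 1.501 → 3:2 (1.500)
Q = 1085/447 ≈ 2.427 → silver ratio (2.414)
R = 303/243 ≈ 1.247 → 5:4 (1.250)
S = 242/135 ≈ 1.793 → 16:9 (1.778)

P=3:2, Q=silver ratio, R=5:4, S=16:9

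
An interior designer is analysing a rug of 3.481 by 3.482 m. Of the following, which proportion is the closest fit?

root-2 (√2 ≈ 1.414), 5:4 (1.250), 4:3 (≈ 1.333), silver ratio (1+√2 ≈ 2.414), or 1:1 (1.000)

1:1

3.482/3.481 ≈ 1.000. Nearest candidates are 1:1 (1.000, off by 0.000) and 5:4 (1.250, off by 0.250).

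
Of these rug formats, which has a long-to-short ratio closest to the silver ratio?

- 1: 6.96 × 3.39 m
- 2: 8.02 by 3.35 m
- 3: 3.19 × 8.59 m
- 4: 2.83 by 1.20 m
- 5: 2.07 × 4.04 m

2

Target silver ratio ≈ 2.414.
1: 2.053 (Δ0.361)  2: 2.394 (Δ0.020)  3: 2.693 (Δ0.279)  4: 2.358 (Δ0.056)  5: 1.952 (Δ0.462)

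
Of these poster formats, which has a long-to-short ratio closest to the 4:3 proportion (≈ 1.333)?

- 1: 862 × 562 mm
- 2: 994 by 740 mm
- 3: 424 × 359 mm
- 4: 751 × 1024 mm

2

Target 4:3 ≈ 1.333.
1: 1.534 (Δ0.201)  2: 1.343 (Δ0.010)  3: 1.181 (Δ0.152)  4: 1.364 (Δ0.031)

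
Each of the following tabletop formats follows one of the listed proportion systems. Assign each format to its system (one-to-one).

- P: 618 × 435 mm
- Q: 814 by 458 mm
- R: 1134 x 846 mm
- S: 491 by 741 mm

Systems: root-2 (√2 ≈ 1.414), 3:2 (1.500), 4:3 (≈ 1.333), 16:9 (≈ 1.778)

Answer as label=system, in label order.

P = 618/435 ≈ 1.421 → root-2 (1.414)
Q = 814/458 ≈ 1.777 → 16:9 (1.778)
R = 1134/846 ≈ 1.340 → 4:3 (1.333)
S = 741/491 ≈ 1.509 → 3:2 (1.500)

P=root-2, Q=16:9, R=4:3, S=3:2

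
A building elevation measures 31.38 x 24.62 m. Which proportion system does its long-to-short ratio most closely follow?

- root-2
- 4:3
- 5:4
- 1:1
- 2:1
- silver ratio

5:4

Ratio = 31.38 / 24.62 ≈ 1.275.
Distances: root-2 1.414 (Δ 0.139); 4:3 1.333 (Δ 0.058); 5:4 1.250 (Δ 0.025); 1:1 1.000 (Δ 0.275); 2:1 2.000 (Δ 0.725); silver ratio 2.414 (Δ 1.139).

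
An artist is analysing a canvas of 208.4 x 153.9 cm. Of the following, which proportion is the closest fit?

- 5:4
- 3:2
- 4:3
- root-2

Ratio = 208.4 / 153.9 ≈ 1.354.
Distances: 5:4 1.250 (Δ 0.104); 3:2 1.500 (Δ 0.146); 4:3 1.333 (Δ 0.021); root-2 1.414 (Δ 0.060).

4:3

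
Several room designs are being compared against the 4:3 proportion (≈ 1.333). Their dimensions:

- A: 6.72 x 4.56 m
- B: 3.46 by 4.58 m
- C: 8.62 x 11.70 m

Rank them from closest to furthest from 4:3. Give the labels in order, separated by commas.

Ratios: A = 6.72 / 4.56 ≈ 1.474; B = 4.58 / 3.46 ≈ 1.324; C = 11.70 / 8.62 ≈ 1.357.
|Δ from 1.333|: A 0.141; B 0.009; C 0.024.

B, C, A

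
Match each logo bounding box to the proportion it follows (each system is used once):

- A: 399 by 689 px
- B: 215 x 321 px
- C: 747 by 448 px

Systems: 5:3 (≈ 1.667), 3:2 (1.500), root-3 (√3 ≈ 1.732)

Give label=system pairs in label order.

A=root-3, B=3:2, C=5:3

A = 689/399 ≈ 1.727 → root-3 (1.732)
B = 321/215 ≈ 1.493 → 3:2 (1.500)
C = 747/448 ≈ 1.667 → 5:3 (1.667)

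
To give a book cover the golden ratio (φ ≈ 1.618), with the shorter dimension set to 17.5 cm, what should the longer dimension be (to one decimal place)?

golden ratio ≈ 1.61803.
Longer side = 17.5 × 1.61803 ≈ 28.316 → 28.3 cm.

28.3 cm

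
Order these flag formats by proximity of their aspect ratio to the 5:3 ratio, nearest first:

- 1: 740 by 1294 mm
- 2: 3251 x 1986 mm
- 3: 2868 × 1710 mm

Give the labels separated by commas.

Ratios: 1 = 1294 / 740 ≈ 1.749; 2 = 3251 / 1986 ≈ 1.637; 3 = 2868 / 1710 ≈ 1.677.
|Δ from 1.667|: 1 0.082; 2 0.030; 3 0.010.

3, 2, 1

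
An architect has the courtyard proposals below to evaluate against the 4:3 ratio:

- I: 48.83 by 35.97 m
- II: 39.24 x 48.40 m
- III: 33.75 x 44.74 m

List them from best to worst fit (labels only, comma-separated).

I: 48.83/35.97 ≈ 1.358 → |1.358 − 1.333| = 0.025
II: 48.40/39.24 ≈ 1.233 → |1.233 − 1.333| = 0.100
III: 44.74/33.75 ≈ 1.326 → |1.326 − 1.333| = 0.007

III, I, II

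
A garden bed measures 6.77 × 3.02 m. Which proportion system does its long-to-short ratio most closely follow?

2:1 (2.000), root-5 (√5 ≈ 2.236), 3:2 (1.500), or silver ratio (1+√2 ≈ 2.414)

6.77/3.02 ≈ 2.242. Nearest candidates are root-5 (2.236, off by 0.006) and silver ratio (2.414, off by 0.172).

root-5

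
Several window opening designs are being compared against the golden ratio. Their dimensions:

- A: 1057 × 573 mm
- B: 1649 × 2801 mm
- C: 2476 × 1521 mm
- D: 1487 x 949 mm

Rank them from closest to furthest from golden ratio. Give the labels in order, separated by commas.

C, D, B, A

A: 1057/573 ≈ 1.845 → |1.845 − 1.618| = 0.227
B: 2801/1649 ≈ 1.699 → |1.699 − 1.618| = 0.081
C: 2476/1521 ≈ 1.628 → |1.628 − 1.618| = 0.010
D: 1487/949 ≈ 1.567 → |1.567 − 1.618| = 0.051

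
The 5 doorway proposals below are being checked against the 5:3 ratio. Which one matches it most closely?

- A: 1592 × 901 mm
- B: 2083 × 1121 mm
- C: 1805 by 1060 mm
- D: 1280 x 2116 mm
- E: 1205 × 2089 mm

D

Ratios (long/short): A ≈ 1.767; B ≈ 1.858; C ≈ 1.703; D ≈ 1.653; E ≈ 1.734.
5:3 ≈ 1.667; option D is nearest (Δ 0.014).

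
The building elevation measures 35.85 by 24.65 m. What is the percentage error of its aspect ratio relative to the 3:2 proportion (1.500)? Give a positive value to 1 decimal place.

Ratio = 35.85 / 24.65 ≈ 1.4544.
Ideal 3:2 = 1.5000. |1.4544 − 1.5000| / 1.5000 ≈ 3.04% → 3.0%.

3.0%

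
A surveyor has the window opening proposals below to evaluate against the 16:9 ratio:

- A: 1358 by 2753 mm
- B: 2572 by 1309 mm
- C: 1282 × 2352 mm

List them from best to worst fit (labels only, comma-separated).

Ratios: A = 2753 / 1358 ≈ 2.027; B = 2572 / 1309 ≈ 1.965; C = 2352 / 1282 ≈ 1.835.
|Δ from 1.778|: A 0.249; B 0.187; C 0.057.

C, B, A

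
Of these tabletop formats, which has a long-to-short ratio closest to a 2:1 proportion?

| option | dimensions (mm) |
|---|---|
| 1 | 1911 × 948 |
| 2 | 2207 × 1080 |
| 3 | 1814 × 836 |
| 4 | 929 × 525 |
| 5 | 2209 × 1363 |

Ratios (long/short): 1 ≈ 2.016; 2 ≈ 2.044; 3 ≈ 2.170; 4 ≈ 1.770; 5 ≈ 1.621.
2:1 ≈ 2.000; option 1 is nearest (Δ 0.016).

1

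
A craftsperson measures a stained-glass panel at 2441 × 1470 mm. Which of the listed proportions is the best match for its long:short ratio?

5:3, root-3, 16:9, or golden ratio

2441/1470 ≈ 1.661. Nearest candidates are 5:3 (1.667, off by 0.006) and golden ratio (1.618, off by 0.043).

5:3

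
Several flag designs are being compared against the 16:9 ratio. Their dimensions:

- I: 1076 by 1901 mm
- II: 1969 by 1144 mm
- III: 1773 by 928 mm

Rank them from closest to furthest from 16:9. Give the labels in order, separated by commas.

I, II, III

Ratios: I = 1901 / 1076 ≈ 1.767; II = 1969 / 1144 ≈ 1.721; III = 1773 / 928 ≈ 1.911.
|Δ from 1.778|: I 0.011; II 0.057; III 0.133.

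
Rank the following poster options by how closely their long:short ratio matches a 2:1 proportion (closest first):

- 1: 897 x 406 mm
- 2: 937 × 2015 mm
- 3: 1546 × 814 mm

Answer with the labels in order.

3, 2, 1

1: 897/406 ≈ 2.209 → |2.209 − 2.000| = 0.209
2: 2015/937 ≈ 2.150 → |2.150 − 2.000| = 0.150
3: 1546/814 ≈ 1.899 → |1.899 − 2.000| = 0.101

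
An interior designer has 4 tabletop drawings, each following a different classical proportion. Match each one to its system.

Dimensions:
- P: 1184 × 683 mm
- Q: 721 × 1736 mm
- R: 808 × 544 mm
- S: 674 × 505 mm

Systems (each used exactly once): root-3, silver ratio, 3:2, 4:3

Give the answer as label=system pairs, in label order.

P=root-3, Q=silver ratio, R=3:2, S=4:3

Ratios: P ≈ 1.734; Q ≈ 2.408; R ≈ 1.485; S ≈ 1.335.
Targets: root-3 ≈ 1.732; silver ratio ≈ 2.414; 3:2 ≈ 1.500; 4:3 ≈ 1.333.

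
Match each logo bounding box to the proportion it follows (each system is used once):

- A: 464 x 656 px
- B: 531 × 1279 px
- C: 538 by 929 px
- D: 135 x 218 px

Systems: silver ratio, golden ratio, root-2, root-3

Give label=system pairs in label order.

A=root-2, B=silver ratio, C=root-3, D=golden ratio

Ratios: A ≈ 1.414; B ≈ 2.409; C ≈ 1.727; D ≈ 1.615.
Targets: silver ratio ≈ 2.414; golden ratio ≈ 1.618; root-2 ≈ 1.414; root-3 ≈ 1.732.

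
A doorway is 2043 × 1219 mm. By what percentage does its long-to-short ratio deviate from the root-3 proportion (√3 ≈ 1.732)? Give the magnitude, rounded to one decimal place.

Ratio = 2043 / 1219 ≈ 1.6760.
Ideal root-3 ≈ 1.7321. |1.6760 − 1.7321| / 1.7321 ≈ 3.24% → 3.2%.

3.2%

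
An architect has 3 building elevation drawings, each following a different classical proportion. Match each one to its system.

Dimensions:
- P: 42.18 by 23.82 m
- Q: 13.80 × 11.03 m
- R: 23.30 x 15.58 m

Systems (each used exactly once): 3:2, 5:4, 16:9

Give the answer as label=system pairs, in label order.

Ratios: P ≈ 1.771; Q ≈ 1.251; R ≈ 1.496.
Targets: 3:2 ≈ 1.500; 5:4 ≈ 1.250; 16:9 ≈ 1.778.

P=16:9, Q=5:4, R=3:2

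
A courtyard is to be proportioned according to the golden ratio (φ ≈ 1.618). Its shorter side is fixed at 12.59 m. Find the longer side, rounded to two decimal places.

20.37 m

golden ratio ≈ 1.61803.
Longer side = 12.59 × 1.61803 ≈ 20.3710 → 20.37 m.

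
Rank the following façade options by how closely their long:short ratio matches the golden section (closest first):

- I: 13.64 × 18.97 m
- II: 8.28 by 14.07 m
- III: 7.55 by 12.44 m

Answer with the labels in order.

I: 18.97/13.64 ≈ 1.391 → |1.391 − 1.618| = 0.227
II: 14.07/8.28 ≈ 1.699 → |1.699 − 1.618| = 0.081
III: 12.44/7.55 ≈ 1.648 → |1.648 − 1.618| = 0.030

III, II, I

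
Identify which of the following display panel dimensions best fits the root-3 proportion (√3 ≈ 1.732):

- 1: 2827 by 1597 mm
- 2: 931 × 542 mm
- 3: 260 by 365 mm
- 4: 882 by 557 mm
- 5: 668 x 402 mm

2

Ratios (long/short): 1 ≈ 1.770; 2 ≈ 1.718; 3 ≈ 1.404; 4 ≈ 1.583; 5 ≈ 1.662.
root-3 ≈ 1.732; option 2 is nearest (Δ 0.014).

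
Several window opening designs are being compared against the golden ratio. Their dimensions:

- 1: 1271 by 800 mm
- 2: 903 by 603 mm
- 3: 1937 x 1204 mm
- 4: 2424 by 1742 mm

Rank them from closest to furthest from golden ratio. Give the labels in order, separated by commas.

3, 1, 2, 4

1: 1271/800 ≈ 1.589 → |1.589 − 1.618| = 0.029
2: 903/603 ≈ 1.498 → |1.498 − 1.618| = 0.120
3: 1937/1204 ≈ 1.609 → |1.609 − 1.618| = 0.009
4: 2424/1742 ≈ 1.392 → |1.392 − 1.618| = 0.226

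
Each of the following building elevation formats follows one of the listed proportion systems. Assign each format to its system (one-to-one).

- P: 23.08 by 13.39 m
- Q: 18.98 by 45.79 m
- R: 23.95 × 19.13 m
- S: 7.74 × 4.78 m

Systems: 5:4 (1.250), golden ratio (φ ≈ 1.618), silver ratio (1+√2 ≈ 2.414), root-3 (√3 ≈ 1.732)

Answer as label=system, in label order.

P=root-3, Q=silver ratio, R=5:4, S=golden ratio

P = 23.08/13.39 ≈ 1.724 → root-3 (1.732)
Q = 45.79/18.98 ≈ 2.413 → silver ratio (2.414)
R = 23.95/19.13 ≈ 1.252 → 5:4 (1.250)
S = 7.74/4.78 ≈ 1.619 → golden ratio (1.618)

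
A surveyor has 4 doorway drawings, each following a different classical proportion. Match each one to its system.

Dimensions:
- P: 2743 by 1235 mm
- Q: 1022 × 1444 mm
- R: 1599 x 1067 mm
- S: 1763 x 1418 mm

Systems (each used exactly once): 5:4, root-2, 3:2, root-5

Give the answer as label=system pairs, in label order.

P=root-5, Q=root-2, R=3:2, S=5:4

Ratios: P ≈ 2.221; Q ≈ 1.413; R ≈ 1.499; S ≈ 1.243.
Targets: 5:4 ≈ 1.250; root-2 ≈ 1.414; 3:2 ≈ 1.500; root-5 ≈ 2.236.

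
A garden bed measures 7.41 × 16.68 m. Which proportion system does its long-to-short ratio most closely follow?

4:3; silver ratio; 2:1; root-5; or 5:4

root-5

Ratio = 16.68 / 7.41 ≈ 2.251.
Distances: 4:3 1.333 (Δ 0.918); silver ratio 2.414 (Δ 0.163); 2:1 2.000 (Δ 0.251); root-5 2.236 (Δ 0.015); 5:4 1.250 (Δ 1.001).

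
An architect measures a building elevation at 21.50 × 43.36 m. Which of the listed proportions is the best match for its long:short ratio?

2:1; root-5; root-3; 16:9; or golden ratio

43.36/21.50 ≈ 2.017. Nearest candidates are 2:1 (2.000, off by 0.017) and root-5 (2.236, off by 0.219).

2:1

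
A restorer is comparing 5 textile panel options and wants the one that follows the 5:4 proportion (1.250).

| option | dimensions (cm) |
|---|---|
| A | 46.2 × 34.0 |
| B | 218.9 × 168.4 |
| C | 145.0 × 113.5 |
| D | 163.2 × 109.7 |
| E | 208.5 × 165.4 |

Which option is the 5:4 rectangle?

E

Ratios (long/short): A ≈ 1.359; B ≈ 1.300; C ≈ 1.278; D ≈ 1.488; E ≈ 1.261.
5:4 ≈ 1.250; option E is nearest (Δ 0.011).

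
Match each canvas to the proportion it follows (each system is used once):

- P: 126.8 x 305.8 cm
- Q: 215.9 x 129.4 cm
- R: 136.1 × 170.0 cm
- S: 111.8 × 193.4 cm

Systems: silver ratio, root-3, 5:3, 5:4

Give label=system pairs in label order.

P=silver ratio, Q=5:3, R=5:4, S=root-3

Ratios: P ≈ 2.412; Q ≈ 1.668; R ≈ 1.249; S ≈ 1.730.
Targets: silver ratio ≈ 2.414; root-3 ≈ 1.732; 5:3 ≈ 1.667; 5:4 ≈ 1.250.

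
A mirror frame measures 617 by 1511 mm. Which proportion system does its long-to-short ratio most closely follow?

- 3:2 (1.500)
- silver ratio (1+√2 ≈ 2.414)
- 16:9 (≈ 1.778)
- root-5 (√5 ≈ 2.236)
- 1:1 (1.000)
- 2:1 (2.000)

1511/617 ≈ 2.449. Nearest candidates are silver ratio (2.414, off by 0.035) and root-5 (2.236, off by 0.213).

silver ratio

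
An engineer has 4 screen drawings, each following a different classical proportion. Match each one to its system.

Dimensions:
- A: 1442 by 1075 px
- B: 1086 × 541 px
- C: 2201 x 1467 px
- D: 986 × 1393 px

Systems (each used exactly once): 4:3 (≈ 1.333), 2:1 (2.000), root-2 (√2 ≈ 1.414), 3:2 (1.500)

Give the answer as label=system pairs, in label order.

Ratios: A ≈ 1.341; B ≈ 2.007; C ≈ 1.500; D ≈ 1.413.
Targets: 4:3 ≈ 1.333; 2:1 ≈ 2.000; root-2 ≈ 1.414; 3:2 ≈ 1.500.

A=4:3, B=2:1, C=3:2, D=root-2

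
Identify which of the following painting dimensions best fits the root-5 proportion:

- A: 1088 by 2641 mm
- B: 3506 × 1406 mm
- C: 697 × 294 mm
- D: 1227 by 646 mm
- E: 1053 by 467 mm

E

Ratios (long/short): A ≈ 2.427; B ≈ 2.494; C ≈ 2.371; D ≈ 1.899; E ≈ 2.255.
root-5 ≈ 2.236; option E is nearest (Δ 0.019).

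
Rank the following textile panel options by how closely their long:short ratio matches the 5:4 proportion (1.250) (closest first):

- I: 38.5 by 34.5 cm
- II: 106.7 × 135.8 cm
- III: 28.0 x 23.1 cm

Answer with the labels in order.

II, III, I

I: 38.5/34.5 ≈ 1.116 → |1.116 − 1.250| = 0.134
II: 135.8/106.7 ≈ 1.273 → |1.273 − 1.250| = 0.023
III: 28.0/23.1 ≈ 1.212 → |1.212 − 1.250| = 0.038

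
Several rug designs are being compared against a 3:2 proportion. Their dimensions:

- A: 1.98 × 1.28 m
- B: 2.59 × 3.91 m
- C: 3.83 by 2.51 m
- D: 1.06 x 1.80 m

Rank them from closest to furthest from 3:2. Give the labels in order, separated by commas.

B, C, A, D

A: 1.98/1.28 ≈ 1.547 → |1.547 − 1.500| = 0.047
B: 3.91/2.59 ≈ 1.510 → |1.510 − 1.500| = 0.010
C: 3.83/2.51 ≈ 1.526 → |1.526 − 1.500| = 0.026
D: 1.80/1.06 ≈ 1.698 → |1.698 − 1.500| = 0.198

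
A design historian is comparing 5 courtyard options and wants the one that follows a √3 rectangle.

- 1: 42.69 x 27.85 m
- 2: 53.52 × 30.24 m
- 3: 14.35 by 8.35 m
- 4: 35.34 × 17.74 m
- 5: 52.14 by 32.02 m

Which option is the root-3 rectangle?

Ratios (long/short): 1 ≈ 1.533; 2 ≈ 1.770; 3 ≈ 1.719; 4 ≈ 1.992; 5 ≈ 1.628.
root-3 ≈ 1.732; option 3 is nearest (Δ 0.013).

3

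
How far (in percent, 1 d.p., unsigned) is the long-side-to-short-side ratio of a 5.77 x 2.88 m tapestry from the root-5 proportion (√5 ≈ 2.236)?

Ratio = 5.77 / 2.88 ≈ 2.0035.
Ideal root-5 ≈ 2.2361. |2.0035 − 2.2361| / 2.2361 ≈ 10.40% → 10.4%.

10.4%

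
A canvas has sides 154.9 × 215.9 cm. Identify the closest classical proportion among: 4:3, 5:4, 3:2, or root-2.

root-2

Ratio = 215.9 / 154.9 ≈ 1.394.
Distances: 4:3 1.333 (Δ 0.061); 5:4 1.250 (Δ 0.144); 3:2 1.500 (Δ 0.106); root-2 1.414 (Δ 0.020).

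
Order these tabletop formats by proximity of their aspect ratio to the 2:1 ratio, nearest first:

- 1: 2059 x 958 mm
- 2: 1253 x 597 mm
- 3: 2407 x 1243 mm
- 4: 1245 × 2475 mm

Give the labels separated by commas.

4, 3, 2, 1

1: 2059/958 ≈ 2.149 → |2.149 − 2.000| = 0.149
2: 1253/597 ≈ 2.099 → |2.099 − 2.000| = 0.099
3: 2407/1243 ≈ 1.936 → |1.936 − 2.000| = 0.064
4: 2475/1245 ≈ 1.988 → |1.988 − 2.000| = 0.012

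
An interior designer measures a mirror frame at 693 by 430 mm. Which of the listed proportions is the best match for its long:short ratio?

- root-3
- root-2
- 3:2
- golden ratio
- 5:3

golden ratio

Ratio = 693 / 430 ≈ 1.612.
Distances: root-3 1.732 (Δ 0.120); root-2 1.414 (Δ 0.198); 3:2 1.500 (Δ 0.112); golden ratio 1.618 (Δ 0.006); 5:3 1.667 (Δ 0.055).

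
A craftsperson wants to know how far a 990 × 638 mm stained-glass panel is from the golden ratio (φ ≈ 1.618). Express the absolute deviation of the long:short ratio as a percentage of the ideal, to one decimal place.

4.1%

Ratio = 990 / 638 ≈ 1.5517.
Ideal golden ratio ≈ 1.6180. |1.5517 − 1.6180| / 1.6180 ≈ 4.10% → 4.1%.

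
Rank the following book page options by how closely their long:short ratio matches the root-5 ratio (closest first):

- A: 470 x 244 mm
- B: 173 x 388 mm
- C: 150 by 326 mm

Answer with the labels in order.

B, C, A

A: 470/244 ≈ 1.926 → |1.926 − 2.236| = 0.310
B: 388/173 ≈ 2.243 → |2.243 − 2.236| = 0.007
C: 326/150 ≈ 2.173 → |2.173 − 2.236| = 0.063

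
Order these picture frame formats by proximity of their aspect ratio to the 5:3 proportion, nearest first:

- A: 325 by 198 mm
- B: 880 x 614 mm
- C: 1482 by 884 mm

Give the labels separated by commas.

A: 325/198 ≈ 1.641 → |1.641 − 1.667| = 0.026
B: 880/614 ≈ 1.433 → |1.433 − 1.667| = 0.234
C: 1482/884 ≈ 1.676 → |1.676 − 1.667| = 0.009

C, A, B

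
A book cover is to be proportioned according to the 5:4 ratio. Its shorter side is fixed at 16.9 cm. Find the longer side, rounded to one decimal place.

5:4 = 1.25000.
Longer side = 16.9 × 1.25000 ≈ 21.125 → 21.1 cm.

21.1 cm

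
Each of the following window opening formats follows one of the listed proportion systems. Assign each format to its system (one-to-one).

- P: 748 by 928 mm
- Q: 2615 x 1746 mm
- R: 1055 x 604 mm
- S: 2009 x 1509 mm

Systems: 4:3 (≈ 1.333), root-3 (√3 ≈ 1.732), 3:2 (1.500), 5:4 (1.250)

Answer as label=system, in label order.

P=5:4, Q=3:2, R=root-3, S=4:3

Ratios: P ≈ 1.241; Q ≈ 1.498; R ≈ 1.747; S ≈ 1.331.
Targets: 4:3 ≈ 1.333; root-3 ≈ 1.732; 3:2 ≈ 1.500; 5:4 ≈ 1.250.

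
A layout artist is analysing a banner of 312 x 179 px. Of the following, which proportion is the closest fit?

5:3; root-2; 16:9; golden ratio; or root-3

root-3

Ratio = 312 / 179 ≈ 1.743.
Distances: 5:3 1.667 (Δ 0.076); root-2 1.414 (Δ 0.329); 16:9 1.778 (Δ 0.035); golden ratio 1.618 (Δ 0.125); root-3 1.732 (Δ 0.011).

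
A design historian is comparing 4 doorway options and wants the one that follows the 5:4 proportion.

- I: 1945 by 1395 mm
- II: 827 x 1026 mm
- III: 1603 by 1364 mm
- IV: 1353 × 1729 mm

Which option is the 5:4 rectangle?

II

Ratios (long/short): I ≈ 1.394; II ≈ 1.241; III ≈ 1.175; IV ≈ 1.278.
5:4 ≈ 1.250; option II is nearest (Δ 0.009).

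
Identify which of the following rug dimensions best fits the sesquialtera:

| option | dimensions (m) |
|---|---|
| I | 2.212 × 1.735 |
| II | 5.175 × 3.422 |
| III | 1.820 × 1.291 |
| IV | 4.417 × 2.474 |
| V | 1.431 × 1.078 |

Target 3:2 ≈ 1.500.
I: 1.275 (Δ0.225)  II: 1.512 (Δ0.012)  III: 1.410 (Δ0.090)  IV: 1.785 (Δ0.285)  V: 1.327 (Δ0.173)

II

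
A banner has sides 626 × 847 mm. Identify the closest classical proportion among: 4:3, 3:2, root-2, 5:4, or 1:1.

4:3

847/626 ≈ 1.353. Nearest candidates are 4:3 (1.333, off by 0.020) and root-2 (1.414, off by 0.061).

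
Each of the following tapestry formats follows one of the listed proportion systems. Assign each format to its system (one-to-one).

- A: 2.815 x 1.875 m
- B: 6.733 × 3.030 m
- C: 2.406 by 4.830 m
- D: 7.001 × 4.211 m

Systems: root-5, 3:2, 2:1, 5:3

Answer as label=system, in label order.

A = 2.815/1.875 ≈ 1.501 → 3:2 (1.500)
B = 6.733/3.030 ≈ 2.222 → root-5 (2.236)
C = 4.830/2.406 ≈ 2.007 → 2:1 (2.000)
D = 7.001/4.211 ≈ 1.663 → 5:3 (1.667)

A=3:2, B=root-5, C=2:1, D=5:3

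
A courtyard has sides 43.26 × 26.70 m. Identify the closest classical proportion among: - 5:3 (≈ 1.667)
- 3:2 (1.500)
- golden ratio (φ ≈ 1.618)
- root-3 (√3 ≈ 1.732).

golden ratio

Ratio = 43.26 / 26.70 ≈ 1.620.
Distances: 5:3 1.667 (Δ 0.047); 3:2 1.500 (Δ 0.120); golden ratio 1.618 (Δ 0.002); root-3 1.732 (Δ 0.112).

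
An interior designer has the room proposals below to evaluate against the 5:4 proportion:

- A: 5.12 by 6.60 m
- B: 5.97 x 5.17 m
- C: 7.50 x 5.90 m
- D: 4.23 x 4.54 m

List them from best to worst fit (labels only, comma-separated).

C, A, B, D

Ratios: A = 6.60 / 5.12 ≈ 1.289; B = 5.97 / 5.17 ≈ 1.155; C = 7.50 / 5.90 ≈ 1.271; D = 4.54 / 4.23 ≈ 1.073.
|Δ from 1.250|: A 0.039; B 0.095; C 0.021; D 0.177.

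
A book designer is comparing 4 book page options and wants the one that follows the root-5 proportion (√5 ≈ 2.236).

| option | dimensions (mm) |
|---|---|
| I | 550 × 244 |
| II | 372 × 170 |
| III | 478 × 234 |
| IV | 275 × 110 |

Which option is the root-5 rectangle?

I

Target root-5 ≈ 2.236.
I: 2.254 (Δ0.018)  II: 2.188 (Δ0.048)  III: 2.043 (Δ0.193)  IV: 2.500 (Δ0.264)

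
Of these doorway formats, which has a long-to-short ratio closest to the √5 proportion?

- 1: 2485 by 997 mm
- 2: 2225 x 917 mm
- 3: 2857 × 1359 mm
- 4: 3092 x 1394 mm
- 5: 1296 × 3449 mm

4

Ratios (long/short): 1 ≈ 2.492; 2 ≈ 2.426; 3 ≈ 2.102; 4 ≈ 2.218; 5 ≈ 2.661.
root-5 ≈ 2.236; option 4 is nearest (Δ 0.018).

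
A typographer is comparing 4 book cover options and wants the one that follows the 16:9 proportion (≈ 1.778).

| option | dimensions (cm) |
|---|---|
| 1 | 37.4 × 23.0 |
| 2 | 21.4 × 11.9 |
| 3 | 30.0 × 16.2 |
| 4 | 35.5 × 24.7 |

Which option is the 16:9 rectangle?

2

Ratios (long/short): 1 ≈ 1.626; 2 ≈ 1.798; 3 ≈ 1.852; 4 ≈ 1.437.
16:9 ≈ 1.778; option 2 is nearest (Δ 0.020).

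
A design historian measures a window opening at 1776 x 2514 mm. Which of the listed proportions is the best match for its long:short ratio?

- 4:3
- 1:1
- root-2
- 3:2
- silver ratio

root-2

2514/1776 ≈ 1.416. Nearest candidates are root-2 (1.414, off by 0.002) and 4:3 (1.333, off by 0.083).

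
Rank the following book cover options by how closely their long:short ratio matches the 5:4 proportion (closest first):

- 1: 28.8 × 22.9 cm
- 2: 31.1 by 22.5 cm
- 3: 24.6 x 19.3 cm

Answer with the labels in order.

1: 28.8/22.9 ≈ 1.258 → |1.258 − 1.250| = 0.008
2: 31.1/22.5 ≈ 1.382 → |1.382 − 1.250| = 0.132
3: 24.6/19.3 ≈ 1.275 → |1.275 − 1.250| = 0.025

1, 3, 2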